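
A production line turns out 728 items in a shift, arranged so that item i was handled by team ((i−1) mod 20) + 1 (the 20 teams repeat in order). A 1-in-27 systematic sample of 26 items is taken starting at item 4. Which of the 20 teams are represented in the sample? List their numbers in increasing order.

1, 2, 3, 4, 5, 6, 7, 8, 9, 10, 11, 12, 13, 14, 15, 16, 17, 18, 19, 20

Consecutive selections differ by k = 27, so their team numbers differ by 27 mod 20 = 7.
gcd(27, 20) = 1, so the sample visits 20/1 = 20 distinct residues mod 20.
Start 4 is team 4; the teams hit are 1, 2, 3, 4, 5, 6, 7, 8, 9, 10, 11, 12, 13, 14, 15, 16, 17, 18, 19, 20.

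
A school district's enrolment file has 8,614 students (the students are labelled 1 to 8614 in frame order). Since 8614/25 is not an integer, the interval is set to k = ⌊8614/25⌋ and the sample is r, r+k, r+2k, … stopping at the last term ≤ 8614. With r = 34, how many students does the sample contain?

k = ⌊8614/25⌋ = 344
Achieved size = ⌊(8614 − 34)/344⌋ + 1 = ⌊8580/344⌋ + 1 = 24 + 1 = 25
(last selection: 34 + 24×344 = 8290 ≤ 8614; next would be 8634 > 8614)

25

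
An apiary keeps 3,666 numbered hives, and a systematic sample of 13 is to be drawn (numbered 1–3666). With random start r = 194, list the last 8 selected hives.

1604, 1886, 2168, 2450, 2732, 3014, 3296, 3578

k = N/n = 3666/13 = 282
6th selection = 194 + 5×282 = 1604
7th: 1604 + 282 = 1886
8th: 1886 + 282 = 2168
9th: 2168 + 282 = 2450
10th: 2450 + 282 = 2732
11th: 2732 + 282 = 3014
12th: 3014 + 282 = 3296
13th: 3296 + 282 = 3578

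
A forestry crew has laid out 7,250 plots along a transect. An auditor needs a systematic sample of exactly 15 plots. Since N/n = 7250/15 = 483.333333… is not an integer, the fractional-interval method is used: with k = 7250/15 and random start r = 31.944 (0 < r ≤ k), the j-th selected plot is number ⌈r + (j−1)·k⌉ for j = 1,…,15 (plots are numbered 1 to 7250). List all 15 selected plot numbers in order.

32, 516, 999, 1482, 1966, 2449, 2932, 3416, 3899, 4382, 4866, 5349, 5832, 6316, 6799

j=1: r + 0k = 31.944 → ⌈·⌉ = 32
j=2: r + 1k = 515.277333… → ⌈·⌉ = 516
j=3: r + 2k = 998.610666… → ⌈·⌉ = 999
j=4: r + 3k = 1481.944 → ⌈·⌉ = 1482
j=5: r + 4k = 1965.277333… → ⌈·⌉ = 1966
j=6: r + 5k = 2448.610666… → ⌈·⌉ = 2449
j=7: r + 6k = 2931.944 → ⌈·⌉ = 2932
j=8: r + 7k = 3415.277333… → ⌈·⌉ = 3416
j=9: r + 8k = 3898.610666… → ⌈·⌉ = 3899
j=10: r + 9k = 4381.944 → ⌈·⌉ = 4382
j=11: r + 10k = 4865.277333… → ⌈·⌉ = 4866
j=12: r + 11k = 5348.610666… → ⌈·⌉ = 5349
j=13: r + 12k = 5831.944 → ⌈·⌉ = 5832
j=14: r + 13k = 6315.277333… → ⌈·⌉ = 6316
j=15: r + 14k = 6798.610666… → ⌈·⌉ = 6799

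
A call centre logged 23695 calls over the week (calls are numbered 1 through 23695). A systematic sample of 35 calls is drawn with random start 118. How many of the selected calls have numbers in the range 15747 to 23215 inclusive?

11

k = 23695/35 = 677
First selection ≥ 15747: 118 + ⌈(15747−118)/677⌉·677 = 118 + 24×677 = 16366
Last selection ≤ 23215: 118 + ⌊(23215−118)/677⌋·677 = 118 + 34×677 = 23136
Count = 34 − 24 + 1 = 11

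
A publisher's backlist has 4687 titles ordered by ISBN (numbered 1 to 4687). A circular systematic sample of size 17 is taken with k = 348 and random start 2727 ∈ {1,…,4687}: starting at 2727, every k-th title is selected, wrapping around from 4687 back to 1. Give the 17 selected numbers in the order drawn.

Selection 1: 2727
Selection 2: 2727 + 348 = 3075
Selection 3: 3075 + 348 = 3423
Selection 4: 3423 + 348 = 3771
Selection 5: 3771 + 348 = 4119
Selection 6: 4119 + 348 = 4467
Selection 7: 4467 + 348 = 4815 → 4815 − 4687 = 128
Selection 8: 128 + 348 = 476
Selection 9: 476 + 348 = 824
Selection 10: 824 + 348 = 1172
Selection 11: 1172 + 348 = 1520
Selection 12: 1520 + 348 = 1868
Selection 13: 1868 + 348 = 2216
Selection 14: 2216 + 348 = 2564
Selection 15: 2564 + 348 = 2912
Selection 16: 2912 + 348 = 3260
Selection 17: 3260 + 348 = 3608

2727, 3075, 3423, 3771, 4119, 4467, 128, 476, 824, 1172, 1520, 1868, 2216, 2564, 2912, 3260, 3608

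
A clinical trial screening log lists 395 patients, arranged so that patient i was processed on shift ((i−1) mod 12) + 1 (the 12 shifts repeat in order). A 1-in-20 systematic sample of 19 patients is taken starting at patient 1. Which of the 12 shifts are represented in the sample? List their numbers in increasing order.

Consecutive selections differ by k = 20, so their shift numbers differ by 20 mod 12 = 8.
gcd(20, 12) = 4, so the sample visits 12/4 = 3 distinct residues mod 12.
Start 1 is shift 1; the shifts hit are 1, 5, 9.

1, 5, 9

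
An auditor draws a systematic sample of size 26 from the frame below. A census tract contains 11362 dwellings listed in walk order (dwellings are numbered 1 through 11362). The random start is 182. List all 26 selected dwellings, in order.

k = N/n = 11362/26 = 437
dwelling 1: 182
dwelling 2: 182 + 437 = 619
dwelling 3: 619 + 437 = 1056
dwelling 4: 1056 + 437 = 1493
dwelling 5: 1493 + 437 = 1930
dwelling 6: 1930 + 437 = 2367
dwelling 7: 2367 + 437 = 2804
dwelling 8: 2804 + 437 = 3241
dwelling 9: 3241 + 437 = 3678
dwelling 10: 3678 + 437 = 4115
dwelling 11: 4115 + 437 = 4552
dwelling 12: 4552 + 437 = 4989
dwelling 13: 4989 + 437 = 5426
dwelling 14: 5426 + 437 = 5863
dwelling 15: 5863 + 437 = 6300
dwelling 16: 6300 + 437 = 6737
dwelling 17: 6737 + 437 = 7174
dwelling 18: 7174 + 437 = 7611
dwelling 19: 7611 + 437 = 8048
dwelling 20: 8048 + 437 = 8485
dwelling 21: 8485 + 437 = 8922
dwelling 22: 8922 + 437 = 9359
dwelling 23: 9359 + 437 = 9796
dwelling 24: 9796 + 437 = 10233
dwelling 25: 10233 + 437 = 10670
dwelling 26: 10670 + 437 = 11107

182, 619, 1056, 1493, 1930, 2367, 2804, 3241, 3678, 4115, 4552, 4989, 5426, 5863, 6300, 6737, 7174, 7611, 8048, 8485, 8922, 9359, 9796, 10233, 10670, 11107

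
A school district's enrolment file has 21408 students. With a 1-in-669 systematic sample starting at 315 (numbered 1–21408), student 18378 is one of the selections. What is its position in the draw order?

k = 669
position = (18378 − 315)/669 + 1 = 18063/669 + 1 = 27 + 1 = 28

28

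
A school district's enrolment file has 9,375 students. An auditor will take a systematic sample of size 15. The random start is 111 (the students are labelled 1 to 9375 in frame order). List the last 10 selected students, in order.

k = N/n = 9375/15 = 625
6th selection = 111 + 5×625 = 3236
7th: 3236 + 625 = 3861
8th: 3861 + 625 = 4486
9th: 4486 + 625 = 5111
10th: 5111 + 625 = 5736
11th: 5736 + 625 = 6361
12th: 6361 + 625 = 6986
13th: 6986 + 625 = 7611
14th: 7611 + 625 = 8236
15th: 8236 + 625 = 8861

3236, 3861, 4486, 5111, 5736, 6361, 6986, 7611, 8236, 8861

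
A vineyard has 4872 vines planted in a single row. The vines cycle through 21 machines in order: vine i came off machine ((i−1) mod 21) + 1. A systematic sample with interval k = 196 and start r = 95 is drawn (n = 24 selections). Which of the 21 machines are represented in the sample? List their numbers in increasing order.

Consecutive selections differ by k = 196, so their machine numbers differ by 196 mod 21 = 7.
gcd(196, 21) = 7, so the sample visits 21/7 = 3 distinct residues mod 21.
Start 95 is machine 11; the machines hit are 4, 11, 18.

4, 11, 18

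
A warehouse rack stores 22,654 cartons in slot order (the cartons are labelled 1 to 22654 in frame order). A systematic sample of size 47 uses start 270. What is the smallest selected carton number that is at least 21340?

21478

k = 22654/47 = 482
Steps past start: ⌈(21340 − 270)/482⌉ = ⌈21070/482⌉ = 44
Selected carton: 270 + 44×482 = 21478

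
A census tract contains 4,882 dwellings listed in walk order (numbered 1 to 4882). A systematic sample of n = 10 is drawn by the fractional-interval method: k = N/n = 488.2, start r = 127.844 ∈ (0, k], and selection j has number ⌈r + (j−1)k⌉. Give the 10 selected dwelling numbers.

j=1: r + 0k = 127.844 → ⌈·⌉ = 128
j=2: r + 1k = 616.044 → ⌈·⌉ = 617
j=3: r + 2k = 1104.244 → ⌈·⌉ = 1105
j=4: r + 3k = 1592.444 → ⌈·⌉ = 1593
j=5: r + 4k = 2080.644 → ⌈·⌉ = 2081
j=6: r + 5k = 2568.844 → ⌈·⌉ = 2569
j=7: r + 6k = 3057.044 → ⌈·⌉ = 3058
j=8: r + 7k = 3545.244 → ⌈·⌉ = 3546
j=9: r + 8k = 4033.444 → ⌈·⌉ = 4034
j=10: r + 9k = 4521.644 → ⌈·⌉ = 4522

128, 617, 1105, 1593, 2081, 2569, 3058, 3546, 4034, 4522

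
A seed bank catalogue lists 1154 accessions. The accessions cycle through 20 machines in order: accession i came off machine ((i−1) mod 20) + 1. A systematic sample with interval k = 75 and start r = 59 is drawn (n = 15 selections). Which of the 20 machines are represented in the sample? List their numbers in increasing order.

Consecutive selections differ by k = 75, so their machine numbers differ by 75 mod 20 = 15.
gcd(75, 20) = 5, so the sample visits 20/5 = 4 distinct residues mod 20.
Start 59 is machine 19; the machines hit are 4, 9, 14, 19.

4, 9, 14, 19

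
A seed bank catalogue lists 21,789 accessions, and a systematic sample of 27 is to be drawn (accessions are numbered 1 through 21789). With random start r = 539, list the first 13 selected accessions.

k = N/n = 21789/27 = 807
accession 1: 539
accession 2: 539 + 807 = 1346
accession 3: 1346 + 807 = 2153
accession 4: 2153 + 807 = 2960
accession 5: 2960 + 807 = 3767
accession 6: 3767 + 807 = 4574
accession 7: 4574 + 807 = 5381
accession 8: 5381 + 807 = 6188
accession 9: 6188 + 807 = 6995
accession 10: 6995 + 807 = 7802
accession 11: 7802 + 807 = 8609
accession 12: 8609 + 807 = 9416
accession 13: 9416 + 807 = 10223

539, 1346, 2153, 2960, 3767, 4574, 5381, 6188, 6995, 7802, 8609, 9416, 10223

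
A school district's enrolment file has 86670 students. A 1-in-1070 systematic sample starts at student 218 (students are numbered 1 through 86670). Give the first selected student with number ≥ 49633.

k = 1070
Steps past start: ⌈(49633 − 218)/1070⌉ = ⌈49415/1070⌉ = 47
Selected student: 218 + 47×1070 = 50508

50508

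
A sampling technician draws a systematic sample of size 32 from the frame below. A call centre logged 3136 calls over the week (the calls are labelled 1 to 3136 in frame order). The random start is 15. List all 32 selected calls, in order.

k = N/n = 3136/32 = 98
call 1: 15
call 2: 15 + 98 = 113
call 3: 113 + 98 = 211
call 4: 211 + 98 = 309
call 5: 309 + 98 = 407
call 6: 407 + 98 = 505
call 7: 505 + 98 = 603
call 8: 603 + 98 = 701
call 9: 701 + 98 = 799
call 10: 799 + 98 = 897
call 11: 897 + 98 = 995
call 12: 995 + 98 = 1093
call 13: 1093 + 98 = 1191
call 14: 1191 + 98 = 1289
call 15: 1289 + 98 = 1387
call 16: 1387 + 98 = 1485
call 17: 1485 + 98 = 1583
call 18: 1583 + 98 = 1681
call 19: 1681 + 98 = 1779
call 20: 1779 + 98 = 1877
call 21: 1877 + 98 = 1975
call 22: 1975 + 98 = 2073
call 23: 2073 + 98 = 2171
call 24: 2171 + 98 = 2269
call 25: 2269 + 98 = 2367
call 26: 2367 + 98 = 2465
call 27: 2465 + 98 = 2563
call 28: 2563 + 98 = 2661
call 29: 2661 + 98 = 2759
call 30: 2759 + 98 = 2857
call 31: 2857 + 98 = 2955
call 32: 2955 + 98 = 3053

15, 113, 211, 309, 407, 505, 603, 701, 799, 897, 995, 1093, 1191, 1289, 1387, 1485, 1583, 1681, 1779, 1877, 1975, 2073, 2171, 2269, 2367, 2465, 2563, 2661, 2759, 2857, 2955, 3053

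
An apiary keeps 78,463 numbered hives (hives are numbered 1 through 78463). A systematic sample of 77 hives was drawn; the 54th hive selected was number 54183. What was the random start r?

k = 78463/77 = 1019
r = 54183 − (54−1)×1019 = 54183 − 54007 = 176

176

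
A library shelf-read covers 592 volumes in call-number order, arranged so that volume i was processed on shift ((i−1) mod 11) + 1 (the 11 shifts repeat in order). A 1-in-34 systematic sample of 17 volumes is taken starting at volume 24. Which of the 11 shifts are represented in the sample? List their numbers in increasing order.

Consecutive selections differ by k = 34, so their shift numbers differ by 34 mod 11 = 1.
gcd(34, 11) = 1, so the sample visits 11/1 = 11 distinct residues mod 11.
Start 24 is shift 2; the shifts hit are 1, 2, 3, 4, 5, 6, 7, 8, 9, 10, 11.

1, 2, 3, 4, 5, 6, 7, 8, 9, 10, 11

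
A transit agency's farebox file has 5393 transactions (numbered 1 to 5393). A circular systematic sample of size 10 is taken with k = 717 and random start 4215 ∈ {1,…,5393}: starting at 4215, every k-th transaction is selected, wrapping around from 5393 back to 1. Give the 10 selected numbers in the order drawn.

4215, 4932, 256, 973, 1690, 2407, 3124, 3841, 4558, 5275

Selection 1: 4215
Selection 2: 4215 + 717 = 4932
Selection 3: 4932 + 717 = 5649 → 5649 − 5393 = 256
Selection 4: 256 + 717 = 973
Selection 5: 973 + 717 = 1690
Selection 6: 1690 + 717 = 2407
Selection 7: 2407 + 717 = 3124
Selection 8: 3124 + 717 = 3841
Selection 9: 3841 + 717 = 4558
Selection 10: 4558 + 717 = 5275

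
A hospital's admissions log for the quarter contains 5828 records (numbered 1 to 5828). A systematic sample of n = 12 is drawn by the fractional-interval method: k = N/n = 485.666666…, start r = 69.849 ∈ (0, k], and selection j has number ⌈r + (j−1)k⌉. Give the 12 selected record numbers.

70, 556, 1042, 1527, 2013, 2499, 2984, 3470, 3956, 4441, 4927, 5413

j=1: r + 0k = 69.849 → ⌈·⌉ = 70
j=2: r + 1k = 555.515666… → ⌈·⌉ = 556
j=3: r + 2k = 1041.182333… → ⌈·⌉ = 1042
j=4: r + 3k = 1526.849 → ⌈·⌉ = 1527
j=5: r + 4k = 2012.515666… → ⌈·⌉ = 2013
j=6: r + 5k = 2498.182333… → ⌈·⌉ = 2499
j=7: r + 6k = 2983.849 → ⌈·⌉ = 2984
j=8: r + 7k = 3469.515666… → ⌈·⌉ = 3470
j=9: r + 8k = 3955.182333… → ⌈·⌉ = 3956
j=10: r + 9k = 4440.849 → ⌈·⌉ = 4441
j=11: r + 10k = 4926.515666… → ⌈·⌉ = 4927
j=12: r + 11k = 5412.182333… → ⌈·⌉ = 5413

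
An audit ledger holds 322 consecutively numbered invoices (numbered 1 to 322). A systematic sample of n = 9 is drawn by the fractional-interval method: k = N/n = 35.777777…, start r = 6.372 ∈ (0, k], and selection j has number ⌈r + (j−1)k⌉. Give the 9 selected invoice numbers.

j=1: r + 0k = 6.372 → ⌈·⌉ = 7
j=2: r + 1k = 42.149777… → ⌈·⌉ = 43
j=3: r + 2k = 77.927555… → ⌈·⌉ = 78
j=4: r + 3k = 113.705333… → ⌈·⌉ = 114
j=5: r + 4k = 149.483111… → ⌈·⌉ = 150
j=6: r + 5k = 185.260888… → ⌈·⌉ = 186
j=7: r + 6k = 221.038666… → ⌈·⌉ = 222
j=8: r + 7k = 256.816444… → ⌈·⌉ = 257
j=9: r + 8k = 292.594222… → ⌈·⌉ = 293

7, 43, 78, 114, 150, 186, 222, 257, 293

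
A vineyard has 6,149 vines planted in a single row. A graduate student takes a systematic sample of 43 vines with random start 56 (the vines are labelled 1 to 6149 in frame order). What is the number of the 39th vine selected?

5490

k = 6149/43 = 143
39th selection = r + (39−1)·k = 56 + 38×143 = 56 + 5434 = 5490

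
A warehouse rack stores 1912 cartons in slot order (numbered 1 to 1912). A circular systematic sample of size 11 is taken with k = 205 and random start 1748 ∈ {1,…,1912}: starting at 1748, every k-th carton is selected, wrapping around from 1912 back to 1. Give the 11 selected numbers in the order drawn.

1748, 41, 246, 451, 656, 861, 1066, 1271, 1476, 1681, 1886

Selection 1: 1748
Selection 2: 1748 + 205 = 1953 → 1953 − 1912 = 41
Selection 3: 41 + 205 = 246
Selection 4: 246 + 205 = 451
Selection 5: 451 + 205 = 656
Selection 6: 656 + 205 = 861
Selection 7: 861 + 205 = 1066
Selection 8: 1066 + 205 = 1271
Selection 9: 1271 + 205 = 1476
Selection 10: 1476 + 205 = 1681
Selection 11: 1681 + 205 = 1886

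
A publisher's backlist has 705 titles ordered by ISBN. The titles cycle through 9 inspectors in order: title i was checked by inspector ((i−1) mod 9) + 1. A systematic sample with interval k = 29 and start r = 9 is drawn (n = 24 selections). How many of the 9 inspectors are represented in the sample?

Consecutive selections differ by k = 29, so their inspector numbers differ by 29 mod 9 = 2.
gcd(29, 9) = 1, so the sample visits 9/1 = 9 distinct residues mod 9.
Start 9 is inspector 9; the inspectors hit are 1, 2, 3, 4, 5, 6, 7, 8, 9.

9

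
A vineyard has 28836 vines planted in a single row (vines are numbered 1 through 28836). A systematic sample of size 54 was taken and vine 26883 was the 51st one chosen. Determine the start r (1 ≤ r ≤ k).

183

k = 28836/54 = 534
r = 26883 − (51−1)×534 = 26883 − 26700 = 183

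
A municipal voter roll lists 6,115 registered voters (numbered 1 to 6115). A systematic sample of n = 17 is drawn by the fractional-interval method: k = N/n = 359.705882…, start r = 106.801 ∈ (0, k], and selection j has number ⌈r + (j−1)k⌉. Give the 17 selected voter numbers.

j=1: r + 0k = 106.801 → ⌈·⌉ = 107
j=2: r + 1k = 466.506882… → ⌈·⌉ = 467
j=3: r + 2k = 826.212764… → ⌈·⌉ = 827
j=4: r + 3k = 1185.918647… → ⌈·⌉ = 1186
j=5: r + 4k = 1545.624529… → ⌈·⌉ = 1546
j=6: r + 5k = 1905.330411… → ⌈·⌉ = 1906
j=7: r + 6k = 2265.036294… → ⌈·⌉ = 2266
j=8: r + 7k = 2624.742176… → ⌈·⌉ = 2625
j=9: r + 8k = 2984.448058… → ⌈·⌉ = 2985
j=10: r + 9k = 3344.153941… → ⌈·⌉ = 3345
j=11: r + 10k = 3703.859823… → ⌈·⌉ = 3704
j=12: r + 11k = 4063.565705… → ⌈·⌉ = 4064
j=13: r + 12k = 4423.271588… → ⌈·⌉ = 4424
j=14: r + 13k = 4782.977470… → ⌈·⌉ = 4783
j=15: r + 14k = 5142.683352… → ⌈·⌉ = 5143
j=16: r + 15k = 5502.389235… → ⌈·⌉ = 5503
j=17: r + 16k = 5862.095117… → ⌈·⌉ = 5863

107, 467, 827, 1186, 1546, 1906, 2266, 2625, 2985, 3345, 3704, 4064, 4424, 4783, 5143, 5503, 5863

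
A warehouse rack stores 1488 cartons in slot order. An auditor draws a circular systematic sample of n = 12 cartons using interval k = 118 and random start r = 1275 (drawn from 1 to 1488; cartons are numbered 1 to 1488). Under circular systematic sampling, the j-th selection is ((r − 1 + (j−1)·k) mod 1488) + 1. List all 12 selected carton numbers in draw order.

Selection 1: 1275
Selection 2: 1275 + 118 = 1393
Selection 3: 1393 + 118 = 1511 → 1511 − 1488 = 23
Selection 4: 23 + 118 = 141
Selection 5: 141 + 118 = 259
Selection 6: 259 + 118 = 377
Selection 7: 377 + 118 = 495
Selection 8: 495 + 118 = 613
Selection 9: 613 + 118 = 731
Selection 10: 731 + 118 = 849
Selection 11: 849 + 118 = 967
Selection 12: 967 + 118 = 1085

1275, 1393, 23, 141, 259, 377, 495, 613, 731, 849, 967, 1085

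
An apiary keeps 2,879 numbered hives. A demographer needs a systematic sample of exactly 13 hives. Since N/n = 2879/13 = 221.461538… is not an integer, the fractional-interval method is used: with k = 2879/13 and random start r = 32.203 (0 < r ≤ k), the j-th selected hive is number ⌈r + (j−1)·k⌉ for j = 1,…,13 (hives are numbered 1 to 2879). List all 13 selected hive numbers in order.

j=1: r + 0k = 32.203 → ⌈·⌉ = 33
j=2: r + 1k = 253.664538… → ⌈·⌉ = 254
j=3: r + 2k = 475.126076… → ⌈·⌉ = 476
j=4: r + 3k = 696.587615… → ⌈·⌉ = 697
j=5: r + 4k = 918.049153… → ⌈·⌉ = 919
j=6: r + 5k = 1139.510692… → ⌈·⌉ = 1140
j=7: r + 6k = 1360.972230… → ⌈·⌉ = 1361
j=8: r + 7k = 1582.433769… → ⌈·⌉ = 1583
j=9: r + 8k = 1803.895307… → ⌈·⌉ = 1804
j=10: r + 9k = 2025.356846… → ⌈·⌉ = 2026
j=11: r + 10k = 2246.818384… → ⌈·⌉ = 2247
j=12: r + 11k = 2468.279923… → ⌈·⌉ = 2469
j=13: r + 12k = 2689.741461… → ⌈·⌉ = 2690

33, 254, 476, 697, 919, 1140, 1361, 1583, 1804, 2026, 2247, 2469, 2690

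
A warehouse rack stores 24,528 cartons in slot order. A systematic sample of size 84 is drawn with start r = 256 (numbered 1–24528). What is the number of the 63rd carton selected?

k = 24528/84 = 292
63rd selection = r + (63−1)·k = 256 + 62×292 = 256 + 18104 = 18360

18360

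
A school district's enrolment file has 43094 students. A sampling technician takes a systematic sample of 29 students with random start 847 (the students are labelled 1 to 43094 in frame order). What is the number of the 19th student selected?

k = 43094/29 = 1486
19th selection = r + (19−1)·k = 847 + 18×1486 = 847 + 26748 = 27595

27595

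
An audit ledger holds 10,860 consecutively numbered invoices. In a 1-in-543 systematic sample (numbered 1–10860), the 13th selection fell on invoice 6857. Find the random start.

k = 543
r = 6857 − (13−1)×543 = 6857 − 6516 = 341

341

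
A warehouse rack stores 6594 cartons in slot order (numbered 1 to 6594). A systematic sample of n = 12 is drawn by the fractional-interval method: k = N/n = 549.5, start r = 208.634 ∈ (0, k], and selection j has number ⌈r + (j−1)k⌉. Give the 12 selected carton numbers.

209, 759, 1308, 1858, 2407, 2957, 3506, 4056, 4605, 5155, 5704, 6254

j=1: r + 0k = 208.634 → ⌈·⌉ = 209
j=2: r + 1k = 758.134 → ⌈·⌉ = 759
j=3: r + 2k = 1307.634 → ⌈·⌉ = 1308
j=4: r + 3k = 1857.134 → ⌈·⌉ = 1858
j=5: r + 4k = 2406.634 → ⌈·⌉ = 2407
j=6: r + 5k = 2956.134 → ⌈·⌉ = 2957
j=7: r + 6k = 3505.634 → ⌈·⌉ = 3506
j=8: r + 7k = 4055.134 → ⌈·⌉ = 4056
j=9: r + 8k = 4604.634 → ⌈·⌉ = 4605
j=10: r + 9k = 5154.134 → ⌈·⌉ = 5155
j=11: r + 10k = 5703.634 → ⌈·⌉ = 5704
j=12: r + 11k = 6253.134 → ⌈·⌉ = 6254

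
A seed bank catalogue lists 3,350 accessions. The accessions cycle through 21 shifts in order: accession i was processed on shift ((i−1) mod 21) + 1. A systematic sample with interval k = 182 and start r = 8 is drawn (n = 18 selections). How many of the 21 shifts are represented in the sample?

3

Consecutive selections differ by k = 182, so their shift numbers differ by 182 mod 21 = 14.
gcd(182, 21) = 7, so the sample visits 21/7 = 3 distinct residues mod 21.
Start 8 is shift 8; the shifts hit are 1, 8, 15.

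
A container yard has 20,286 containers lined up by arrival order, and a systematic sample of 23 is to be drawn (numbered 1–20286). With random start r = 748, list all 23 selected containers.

k = N/n = 20286/23 = 882
container 1: 748
container 2: 748 + 882 = 1630
container 3: 1630 + 882 = 2512
container 4: 2512 + 882 = 3394
container 5: 3394 + 882 = 4276
container 6: 4276 + 882 = 5158
container 7: 5158 + 882 = 6040
container 8: 6040 + 882 = 6922
container 9: 6922 + 882 = 7804
container 10: 7804 + 882 = 8686
container 11: 8686 + 882 = 9568
container 12: 9568 + 882 = 10450
container 13: 10450 + 882 = 11332
container 14: 11332 + 882 = 12214
container 15: 12214 + 882 = 13096
container 16: 13096 + 882 = 13978
container 17: 13978 + 882 = 14860
container 18: 14860 + 882 = 15742
container 19: 15742 + 882 = 16624
container 20: 16624 + 882 = 17506
container 21: 17506 + 882 = 18388
container 22: 18388 + 882 = 19270
container 23: 19270 + 882 = 20152

748, 1630, 2512, 3394, 4276, 5158, 6040, 6922, 7804, 8686, 9568, 10450, 11332, 12214, 13096, 13978, 14860, 15742, 16624, 17506, 18388, 19270, 20152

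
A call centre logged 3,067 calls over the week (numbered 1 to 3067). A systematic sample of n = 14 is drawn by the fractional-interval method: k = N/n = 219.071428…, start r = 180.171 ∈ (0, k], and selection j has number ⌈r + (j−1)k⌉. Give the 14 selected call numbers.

181, 400, 619, 838, 1057, 1276, 1495, 1714, 1933, 2152, 2371, 2590, 2810, 3029

j=1: r + 0k = 180.171 → ⌈·⌉ = 181
j=2: r + 1k = 399.242428… → ⌈·⌉ = 400
j=3: r + 2k = 618.313857… → ⌈·⌉ = 619
j=4: r + 3k = 837.385285… → ⌈·⌉ = 838
j=5: r + 4k = 1056.456714… → ⌈·⌉ = 1057
j=6: r + 5k = 1275.528142… → ⌈·⌉ = 1276
j=7: r + 6k = 1494.599571… → ⌈·⌉ = 1495
j=8: r + 7k = 1713.671 → ⌈·⌉ = 1714
j=9: r + 8k = 1932.742428… → ⌈·⌉ = 1933
j=10: r + 9k = 2151.813857… → ⌈·⌉ = 2152
j=11: r + 10k = 2370.885285… → ⌈·⌉ = 2371
j=12: r + 11k = 2589.956714… → ⌈·⌉ = 2590
j=13: r + 12k = 2809.028142… → ⌈·⌉ = 2810
j=14: r + 13k = 3028.099571… → ⌈·⌉ = 3029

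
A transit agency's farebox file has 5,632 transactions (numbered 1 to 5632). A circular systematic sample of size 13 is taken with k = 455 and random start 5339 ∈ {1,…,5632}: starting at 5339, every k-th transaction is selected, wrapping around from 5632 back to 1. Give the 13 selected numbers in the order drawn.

5339, 162, 617, 1072, 1527, 1982, 2437, 2892, 3347, 3802, 4257, 4712, 5167

Selection 1: 5339
Selection 2: 5339 + 455 = 5794 → 5794 − 5632 = 162
Selection 3: 162 + 455 = 617
Selection 4: 617 + 455 = 1072
Selection 5: 1072 + 455 = 1527
Selection 6: 1527 + 455 = 1982
Selection 7: 1982 + 455 = 2437
Selection 8: 2437 + 455 = 2892
Selection 9: 2892 + 455 = 3347
Selection 10: 3347 + 455 = 3802
Selection 11: 3802 + 455 = 4257
Selection 12: 4257 + 455 = 4712
Selection 13: 4712 + 455 = 5167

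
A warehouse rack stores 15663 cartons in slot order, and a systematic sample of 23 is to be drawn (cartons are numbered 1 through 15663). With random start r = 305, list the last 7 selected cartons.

k = N/n = 15663/23 = 681
17th selection = 305 + 16×681 = 11201
18th: 11201 + 681 = 11882
19th: 11882 + 681 = 12563
20th: 12563 + 681 = 13244
21st: 13244 + 681 = 13925
22nd: 13925 + 681 = 14606
23rd: 14606 + 681 = 15287

11201, 11882, 12563, 13244, 13925, 14606, 15287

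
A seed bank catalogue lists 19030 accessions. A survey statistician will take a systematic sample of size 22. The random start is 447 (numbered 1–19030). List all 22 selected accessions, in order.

k = N/n = 19030/22 = 865
accession 1: 447
accession 2: 447 + 865 = 1312
accession 3: 1312 + 865 = 2177
accession 4: 2177 + 865 = 3042
accession 5: 3042 + 865 = 3907
accession 6: 3907 + 865 = 4772
accession 7: 4772 + 865 = 5637
accession 8: 5637 + 865 = 6502
accession 9: 6502 + 865 = 7367
accession 10: 7367 + 865 = 8232
accession 11: 8232 + 865 = 9097
accession 12: 9097 + 865 = 9962
accession 13: 9962 + 865 = 10827
accession 14: 10827 + 865 = 11692
accession 15: 11692 + 865 = 12557
accession 16: 12557 + 865 = 13422
accession 17: 13422 + 865 = 14287
accession 18: 14287 + 865 = 15152
accession 19: 15152 + 865 = 16017
accession 20: 16017 + 865 = 16882
accession 21: 16882 + 865 = 17747
accession 22: 17747 + 865 = 18612

447, 1312, 2177, 3042, 3907, 4772, 5637, 6502, 7367, 8232, 9097, 9962, 10827, 11692, 12557, 13422, 14287, 15152, 16017, 16882, 17747, 18612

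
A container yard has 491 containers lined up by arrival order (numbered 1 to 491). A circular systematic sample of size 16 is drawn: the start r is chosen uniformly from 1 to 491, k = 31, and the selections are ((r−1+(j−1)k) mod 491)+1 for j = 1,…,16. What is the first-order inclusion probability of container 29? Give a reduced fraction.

16/491

For each position j, as r ranges over 1…491 the j-th selection hits every container exactly once, so container 29 is selected for exactly 16 of the 491 starts.
Inclusion probability = 16/491.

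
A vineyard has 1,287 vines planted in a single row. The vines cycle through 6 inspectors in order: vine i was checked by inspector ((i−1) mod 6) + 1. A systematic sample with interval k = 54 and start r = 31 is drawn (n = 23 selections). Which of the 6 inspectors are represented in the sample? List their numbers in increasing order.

1

Consecutive selections differ by k = 54, so their inspector numbers differ by 54 mod 6 = 0.
gcd(54, 6) = 6, so the sample visits 6/6 = 1 distinct residues mod 6.
Start 31 is inspector 1; the inspectors hit are 1.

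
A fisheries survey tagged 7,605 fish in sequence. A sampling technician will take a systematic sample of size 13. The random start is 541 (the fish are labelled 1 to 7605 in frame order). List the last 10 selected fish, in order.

k = N/n = 7605/13 = 585
4th selection = 541 + 3×585 = 2296
5th: 2296 + 585 = 2881
6th: 2881 + 585 = 3466
7th: 3466 + 585 = 4051
8th: 4051 + 585 = 4636
9th: 4636 + 585 = 5221
10th: 5221 + 585 = 5806
11th: 5806 + 585 = 6391
12th: 6391 + 585 = 6976
13th: 6976 + 585 = 7561

2296, 2881, 3466, 4051, 4636, 5221, 5806, 6391, 6976, 7561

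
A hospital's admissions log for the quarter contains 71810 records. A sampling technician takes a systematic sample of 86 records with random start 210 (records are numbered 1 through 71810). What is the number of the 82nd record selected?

k = 71810/86 = 835
82nd selection = r + (82−1)·k = 210 + 81×835 = 210 + 67635 = 67845

67845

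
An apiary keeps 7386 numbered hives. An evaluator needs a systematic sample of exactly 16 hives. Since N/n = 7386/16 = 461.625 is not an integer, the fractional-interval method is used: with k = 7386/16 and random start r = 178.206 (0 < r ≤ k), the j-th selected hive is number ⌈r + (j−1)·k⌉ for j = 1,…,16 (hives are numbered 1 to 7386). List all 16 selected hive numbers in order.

179, 640, 1102, 1564, 2025, 2487, 2948, 3410, 3872, 4333, 4795, 5257, 5718, 6180, 6641, 7103

j=1: r + 0k = 178.206 → ⌈·⌉ = 179
j=2: r + 1k = 639.831 → ⌈·⌉ = 640
j=3: r + 2k = 1101.456 → ⌈·⌉ = 1102
j=4: r + 3k = 1563.081 → ⌈·⌉ = 1564
j=5: r + 4k = 2024.706 → ⌈·⌉ = 2025
j=6: r + 5k = 2486.331 → ⌈·⌉ = 2487
j=7: r + 6k = 2947.956 → ⌈·⌉ = 2948
j=8: r + 7k = 3409.581 → ⌈·⌉ = 3410
j=9: r + 8k = 3871.206 → ⌈·⌉ = 3872
j=10: r + 9k = 4332.831 → ⌈·⌉ = 4333
j=11: r + 10k = 4794.456 → ⌈·⌉ = 4795
j=12: r + 11k = 5256.081 → ⌈·⌉ = 5257
j=13: r + 12k = 5717.706 → ⌈·⌉ = 5718
j=14: r + 13k = 6179.331 → ⌈·⌉ = 6180
j=15: r + 14k = 6640.956 → ⌈·⌉ = 6641
j=16: r + 15k = 7102.581 → ⌈·⌉ = 7103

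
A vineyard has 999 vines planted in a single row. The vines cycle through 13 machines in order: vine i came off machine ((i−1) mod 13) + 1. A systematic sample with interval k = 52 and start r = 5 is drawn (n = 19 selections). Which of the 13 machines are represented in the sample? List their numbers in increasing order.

5

Consecutive selections differ by k = 52, so their machine numbers differ by 52 mod 13 = 0.
gcd(52, 13) = 13, so the sample visits 13/13 = 1 distinct residues mod 13.
Start 5 is machine 5; the machines hit are 5.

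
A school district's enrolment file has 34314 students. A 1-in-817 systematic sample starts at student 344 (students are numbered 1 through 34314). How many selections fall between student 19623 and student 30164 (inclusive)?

k = 817
First selection ≥ 19623: 344 + ⌈(19623−344)/817⌉·817 = 344 + 24×817 = 19952
Last selection ≤ 30164: 344 + ⌊(30164−344)/817⌋·817 = 344 + 36×817 = 29756
Count = 36 − 24 + 1 = 13

13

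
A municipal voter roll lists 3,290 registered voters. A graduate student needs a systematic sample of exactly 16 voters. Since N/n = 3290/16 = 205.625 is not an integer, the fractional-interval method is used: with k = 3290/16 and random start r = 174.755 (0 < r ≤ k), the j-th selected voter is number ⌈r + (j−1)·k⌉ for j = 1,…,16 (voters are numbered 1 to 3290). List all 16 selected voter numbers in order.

175, 381, 587, 792, 998, 1203, 1409, 1615, 1820, 2026, 2232, 2437, 2643, 2848, 3054, 3260

j=1: r + 0k = 174.755 → ⌈·⌉ = 175
j=2: r + 1k = 380.38 → ⌈·⌉ = 381
j=3: r + 2k = 586.005 → ⌈·⌉ = 587
j=4: r + 3k = 791.63 → ⌈·⌉ = 792
j=5: r + 4k = 997.255 → ⌈·⌉ = 998
j=6: r + 5k = 1202.88 → ⌈·⌉ = 1203
j=7: r + 6k = 1408.505 → ⌈·⌉ = 1409
j=8: r + 7k = 1614.13 → ⌈·⌉ = 1615
j=9: r + 8k = 1819.755 → ⌈·⌉ = 1820
j=10: r + 9k = 2025.38 → ⌈·⌉ = 2026
j=11: r + 10k = 2231.005 → ⌈·⌉ = 2232
j=12: r + 11k = 2436.63 → ⌈·⌉ = 2437
j=13: r + 12k = 2642.255 → ⌈·⌉ = 2643
j=14: r + 13k = 2847.88 → ⌈·⌉ = 2848
j=15: r + 14k = 3053.505 → ⌈·⌉ = 3054
j=16: r + 15k = 3259.13 → ⌈·⌉ = 3260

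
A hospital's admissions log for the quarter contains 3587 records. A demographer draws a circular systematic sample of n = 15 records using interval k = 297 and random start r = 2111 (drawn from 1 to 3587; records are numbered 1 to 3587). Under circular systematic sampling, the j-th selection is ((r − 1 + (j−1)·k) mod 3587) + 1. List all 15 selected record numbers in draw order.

Selection 1: 2111
Selection 2: 2111 + 297 = 2408
Selection 3: 2408 + 297 = 2705
Selection 4: 2705 + 297 = 3002
Selection 5: 3002 + 297 = 3299
Selection 6: 3299 + 297 = 3596 → 3596 − 3587 = 9
Selection 7: 9 + 297 = 306
Selection 8: 306 + 297 = 603
Selection 9: 603 + 297 = 900
Selection 10: 900 + 297 = 1197
Selection 11: 1197 + 297 = 1494
Selection 12: 1494 + 297 = 1791
Selection 13: 1791 + 297 = 2088
Selection 14: 2088 + 297 = 2385
Selection 15: 2385 + 297 = 2682

2111, 2408, 2705, 3002, 3299, 9, 306, 603, 900, 1197, 1494, 1791, 2088, 2385, 2682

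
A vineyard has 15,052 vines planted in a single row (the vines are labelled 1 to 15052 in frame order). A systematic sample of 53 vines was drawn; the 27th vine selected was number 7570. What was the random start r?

k = 15052/53 = 284
r = 7570 − (27−1)×284 = 7570 − 7384 = 186

186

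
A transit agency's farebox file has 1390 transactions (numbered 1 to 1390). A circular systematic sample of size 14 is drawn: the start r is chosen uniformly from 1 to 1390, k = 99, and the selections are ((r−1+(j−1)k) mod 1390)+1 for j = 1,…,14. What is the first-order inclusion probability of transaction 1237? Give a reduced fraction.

7/695

For each position j, as r ranges over 1…1390 the j-th selection hits every transaction exactly once, so transaction 1237 is selected for exactly 14 of the 1390 starts.
Inclusion probability = 14/1390 = 7/695.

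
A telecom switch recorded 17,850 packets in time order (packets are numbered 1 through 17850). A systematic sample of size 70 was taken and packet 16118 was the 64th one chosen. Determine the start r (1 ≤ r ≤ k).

53

k = 17850/70 = 255
r = 16118 − (64−1)×255 = 16118 − 16065 = 53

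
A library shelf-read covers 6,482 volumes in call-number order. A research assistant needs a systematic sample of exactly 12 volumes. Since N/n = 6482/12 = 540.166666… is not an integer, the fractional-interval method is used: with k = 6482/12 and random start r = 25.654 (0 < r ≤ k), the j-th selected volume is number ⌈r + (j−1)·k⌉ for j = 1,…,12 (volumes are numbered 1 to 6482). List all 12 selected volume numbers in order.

26, 566, 1106, 1647, 2187, 2727, 3267, 3807, 4347, 4888, 5428, 5968

j=1: r + 0k = 25.654 → ⌈·⌉ = 26
j=2: r + 1k = 565.820666… → ⌈·⌉ = 566
j=3: r + 2k = 1105.987333… → ⌈·⌉ = 1106
j=4: r + 3k = 1646.154 → ⌈·⌉ = 1647
j=5: r + 4k = 2186.320666… → ⌈·⌉ = 2187
j=6: r + 5k = 2726.487333… → ⌈·⌉ = 2727
j=7: r + 6k = 3266.654 → ⌈·⌉ = 3267
j=8: r + 7k = 3806.820666… → ⌈·⌉ = 3807
j=9: r + 8k = 4346.987333… → ⌈·⌉ = 4347
j=10: r + 9k = 4887.154 → ⌈·⌉ = 4888
j=11: r + 10k = 5427.320666… → ⌈·⌉ = 5428
j=12: r + 11k = 5967.487333… → ⌈·⌉ = 5968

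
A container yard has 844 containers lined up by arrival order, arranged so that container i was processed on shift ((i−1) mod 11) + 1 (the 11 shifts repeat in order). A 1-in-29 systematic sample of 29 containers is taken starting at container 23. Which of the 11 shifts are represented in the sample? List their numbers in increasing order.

1, 2, 3, 4, 5, 6, 7, 8, 9, 10, 11

Consecutive selections differ by k = 29, so their shift numbers differ by 29 mod 11 = 7.
gcd(29, 11) = 1, so the sample visits 11/1 = 11 distinct residues mod 11.
Start 23 is shift 1; the shifts hit are 1, 2, 3, 4, 5, 6, 7, 8, 9, 10, 11.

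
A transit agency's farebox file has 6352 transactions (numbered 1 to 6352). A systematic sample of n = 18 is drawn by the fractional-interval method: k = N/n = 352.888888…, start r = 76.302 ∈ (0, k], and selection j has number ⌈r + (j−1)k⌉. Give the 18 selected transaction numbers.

j=1: r + 0k = 76.302 → ⌈·⌉ = 77
j=2: r + 1k = 429.190888… → ⌈·⌉ = 430
j=3: r + 2k = 782.079777… → ⌈·⌉ = 783
j=4: r + 3k = 1134.968666… → ⌈·⌉ = 1135
j=5: r + 4k = 1487.857555… → ⌈·⌉ = 1488
j=6: r + 5k = 1840.746444… → ⌈·⌉ = 1841
j=7: r + 6k = 2193.635333… → ⌈·⌉ = 2194
j=8: r + 7k = 2546.524222… → ⌈·⌉ = 2547
j=9: r + 8k = 2899.413111… → ⌈·⌉ = 2900
j=10: r + 9k = 3252.302 → ⌈·⌉ = 3253
j=11: r + 10k = 3605.190888… → ⌈·⌉ = 3606
j=12: r + 11k = 3958.079777… → ⌈·⌉ = 3959
j=13: r + 12k = 4310.968666… → ⌈·⌉ = 4311
j=14: r + 13k = 4663.857555… → ⌈·⌉ = 4664
j=15: r + 14k = 5016.746444… → ⌈·⌉ = 5017
j=16: r + 15k = 5369.635333… → ⌈·⌉ = 5370
j=17: r + 16k = 5722.524222… → ⌈·⌉ = 5723
j=18: r + 17k = 6075.413111… → ⌈·⌉ = 6076

77, 430, 783, 1135, 1488, 1841, 2194, 2547, 2900, 3253, 3606, 3959, 4311, 4664, 5017, 5370, 5723, 6076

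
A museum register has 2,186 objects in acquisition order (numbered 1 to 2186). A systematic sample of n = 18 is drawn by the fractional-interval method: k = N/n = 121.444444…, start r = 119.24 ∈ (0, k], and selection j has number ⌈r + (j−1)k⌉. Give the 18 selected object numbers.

120, 241, 363, 484, 606, 727, 848, 970, 1091, 1213, 1334, 1456, 1577, 1699, 1820, 1941, 2063, 2184

j=1: r + 0k = 119.24 → ⌈·⌉ = 120
j=2: r + 1k = 240.684444… → ⌈·⌉ = 241
j=3: r + 2k = 362.128888… → ⌈·⌉ = 363
j=4: r + 3k = 483.573333… → ⌈·⌉ = 484
j=5: r + 4k = 605.017777… → ⌈·⌉ = 606
j=6: r + 5k = 726.462222… → ⌈·⌉ = 727
j=7: r + 6k = 847.906666… → ⌈·⌉ = 848
j=8: r + 7k = 969.351111… → ⌈·⌉ = 970
j=9: r + 8k = 1090.795555… → ⌈·⌉ = 1091
j=10: r + 9k = 1212.24 → ⌈·⌉ = 1213
j=11: r + 10k = 1333.684444… → ⌈·⌉ = 1334
j=12: r + 11k = 1455.128888… → ⌈·⌉ = 1456
j=13: r + 12k = 1576.573333… → ⌈·⌉ = 1577
j=14: r + 13k = 1698.017777… → ⌈·⌉ = 1699
j=15: r + 14k = 1819.462222… → ⌈·⌉ = 1820
j=16: r + 15k = 1940.906666… → ⌈·⌉ = 1941
j=17: r + 16k = 2062.351111… → ⌈·⌉ = 2063
j=18: r + 17k = 2183.795555… → ⌈·⌉ = 2184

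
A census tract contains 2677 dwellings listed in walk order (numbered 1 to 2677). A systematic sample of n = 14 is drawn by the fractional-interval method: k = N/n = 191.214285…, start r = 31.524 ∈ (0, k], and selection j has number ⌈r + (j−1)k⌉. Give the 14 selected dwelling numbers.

j=1: r + 0k = 31.524 → ⌈·⌉ = 32
j=2: r + 1k = 222.738285… → ⌈·⌉ = 223
j=3: r + 2k = 413.952571… → ⌈·⌉ = 414
j=4: r + 3k = 605.166857… → ⌈·⌉ = 606
j=5: r + 4k = 796.381142… → ⌈·⌉ = 797
j=6: r + 5k = 987.595428… → ⌈·⌉ = 988
j=7: r + 6k = 1178.809714… → ⌈·⌉ = 1179
j=8: r + 7k = 1370.024 → ⌈·⌉ = 1371
j=9: r + 8k = 1561.238285… → ⌈·⌉ = 1562
j=10: r + 9k = 1752.452571… → ⌈·⌉ = 1753
j=11: r + 10k = 1943.666857… → ⌈·⌉ = 1944
j=12: r + 11k = 2134.881142… → ⌈·⌉ = 2135
j=13: r + 12k = 2326.095428… → ⌈·⌉ = 2327
j=14: r + 13k = 2517.309714… → ⌈·⌉ = 2518

32, 223, 414, 606, 797, 988, 1179, 1371, 1562, 1753, 1944, 2135, 2327, 2518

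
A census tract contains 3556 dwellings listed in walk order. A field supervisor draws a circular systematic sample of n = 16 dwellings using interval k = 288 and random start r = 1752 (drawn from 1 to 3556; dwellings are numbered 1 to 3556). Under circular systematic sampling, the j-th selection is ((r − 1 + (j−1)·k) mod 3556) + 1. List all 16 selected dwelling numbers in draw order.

Selection 1: 1752
Selection 2: 1752 + 288 = 2040
Selection 3: 2040 + 288 = 2328
Selection 4: 2328 + 288 = 2616
Selection 5: 2616 + 288 = 2904
Selection 6: 2904 + 288 = 3192
Selection 7: 3192 + 288 = 3480
Selection 8: 3480 + 288 = 3768 → 3768 − 3556 = 212
Selection 9: 212 + 288 = 500
Selection 10: 500 + 288 = 788
Selection 11: 788 + 288 = 1076
Selection 12: 1076 + 288 = 1364
Selection 13: 1364 + 288 = 1652
Selection 14: 1652 + 288 = 1940
Selection 15: 1940 + 288 = 2228
Selection 16: 2228 + 288 = 2516

1752, 2040, 2328, 2616, 2904, 3192, 3480, 212, 500, 788, 1076, 1364, 1652, 1940, 2228, 2516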